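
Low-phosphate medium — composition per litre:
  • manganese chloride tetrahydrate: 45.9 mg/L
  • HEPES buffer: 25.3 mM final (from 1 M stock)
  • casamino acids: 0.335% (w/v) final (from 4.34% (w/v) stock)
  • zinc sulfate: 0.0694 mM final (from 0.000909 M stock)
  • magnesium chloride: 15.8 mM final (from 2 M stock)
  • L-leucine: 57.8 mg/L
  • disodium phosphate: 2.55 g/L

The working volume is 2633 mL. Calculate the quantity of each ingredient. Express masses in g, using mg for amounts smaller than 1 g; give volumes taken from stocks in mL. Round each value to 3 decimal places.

Scale factor relative to 1 L: 2.633.
manganese chloride tetrahydrate: 45.9 mg/L × 2.633 L = 120.855 mg
HEPES buffer: V = C2·V2/C1 = 25.3 mM × 2633 mL ÷ 1000 mM = 66.615 mL
casamino acids: C1V1 = C2V2 → 0.335% ÷ 4.34% × 2633 mL = 203.238 mL
zinc sulfate: dilute stock: 0.0694 mM × 2633 mL ÷ 0.909 mM = 201.023 mL
magnesium chloride: dilute stock: 15.8 mM × 2633 mL ÷ 2000 mM = 20.801 mL
L-leucine: 57.8 mg/L × 2.633 L = 152.187 mg
disodium phosphate: 2.55 g/L × 2.633 L = 6.714 g

manganese chloride tetrahydrate 120.855 mg; HEPES buffer 66.615 mL; casamino acids 203.238 mL; zinc sulfate 201.023 mL; magnesium chloride 20.801 mL; L-leucine 152.187 mg; disodium phosphate 6.714 g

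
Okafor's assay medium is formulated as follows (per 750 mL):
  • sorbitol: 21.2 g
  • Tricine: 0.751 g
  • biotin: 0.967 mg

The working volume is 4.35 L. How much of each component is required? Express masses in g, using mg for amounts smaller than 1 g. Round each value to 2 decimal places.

sorbitol 122.96 g; Tricine 4.36 g; biotin 5.61 mg

Scale factor = 4350 mL / 750 mL = 5.8.
sorbitol: 21.2 g × (4350 mL / 750 mL) = 122.96 g
Tricine: 0.751 g × (4350 mL / 750 mL) = 4.36 g
biotin: 0.967 mg × (4350 mL / 750 mL) = 5.61 mg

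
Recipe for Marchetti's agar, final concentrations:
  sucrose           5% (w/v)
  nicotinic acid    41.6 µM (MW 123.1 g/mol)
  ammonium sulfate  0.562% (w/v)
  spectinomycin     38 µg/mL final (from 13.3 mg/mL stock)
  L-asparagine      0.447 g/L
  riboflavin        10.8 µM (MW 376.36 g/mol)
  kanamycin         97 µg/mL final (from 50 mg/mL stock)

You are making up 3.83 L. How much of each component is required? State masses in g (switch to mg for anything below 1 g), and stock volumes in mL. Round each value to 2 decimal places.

Scale factor relative to 1 L: 3.83.
sucrose: 5 g per 100 mL × 3830 mL ÷ 100 = 191.50 g
nicotinic acid: 41.6 µmol/L × 123.1 g/mol × 3.83 L ÷ 1000 = 19.61 mg
ammonium sulfate: 0.562% w/v = 5.62 g/L → 5.62 × 3.83 L = 21.52 g
spectinomycin: C1V1 = C2V2 → 38 µg/mL × 3830 mL ÷ 13300 µg/mL = 10.94 mL
L-asparagine: 0.447 g/L × 3.83 L = 1.71 g
riboflavin: 10.8 µmol/L × 376.36 g/mol × 3.83 L ÷ 1000 = 15.57 mg
kanamycin: dilute stock: 97 µg/mL × 3830 mL ÷ 50000 µg/mL = 7.43 mL

sucrose 191.50 g; nicotinic acid 19.61 mg; ammonium sulfate 21.52 g; spectinomycin 10.94 mL; L-asparagine 1.71 g; riboflavin 15.57 mg; kanamycin 7.43 mL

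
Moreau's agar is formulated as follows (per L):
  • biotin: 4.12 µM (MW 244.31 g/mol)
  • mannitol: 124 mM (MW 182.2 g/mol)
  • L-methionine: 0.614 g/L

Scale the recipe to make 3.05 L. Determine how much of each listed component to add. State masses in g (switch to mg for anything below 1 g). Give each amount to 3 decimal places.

biotin 3.070 mg; mannitol 68.908 g; L-methionine 1.873 g

Scale factor relative to 1 L: 3.05.
biotin: 4.12 µmol/L × 244.31 g/mol × 3.05 L ÷ 1000 = 3.070 mg
mannitol: 124 mmol/L × 182.2 g/mol × 3.05 L ÷ 1000 = 68.908 g
L-methionine: 0.614 g/L × 3.05 L = 1.873 g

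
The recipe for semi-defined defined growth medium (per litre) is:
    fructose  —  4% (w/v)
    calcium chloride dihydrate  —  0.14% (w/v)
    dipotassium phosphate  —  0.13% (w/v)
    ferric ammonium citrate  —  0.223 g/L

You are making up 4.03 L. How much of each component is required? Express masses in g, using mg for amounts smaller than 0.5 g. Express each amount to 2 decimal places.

Scale factor relative to 1 L: 4.03.
fructose: 4 g per 100 mL × 4030 mL ÷ 100 = 161.20 g
calcium chloride dihydrate: 0.14 g per 100 mL × 4030 mL ÷ 100 = 5.64 g
dipotassium phosphate: 0.13% w/v = 1.3 g/L → 1.3 × 4.03 L = 5.24 g
ferric ammonium citrate: 0.223 g/L × 4.03 L = 0.90 g

fructose 161.20 g; calcium chloride dihydrate 5.64 g; dipotassium phosphate 5.24 g; ferric ammonium citrate 0.90 g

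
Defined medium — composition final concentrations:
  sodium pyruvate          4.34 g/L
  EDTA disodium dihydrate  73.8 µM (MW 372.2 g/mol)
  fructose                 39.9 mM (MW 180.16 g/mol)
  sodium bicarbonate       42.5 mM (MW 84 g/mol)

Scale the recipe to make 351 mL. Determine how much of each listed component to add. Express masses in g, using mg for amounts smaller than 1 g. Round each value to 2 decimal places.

Target volume = 351 mL = 0.351 L.
sodium pyruvate: 4.34 g/L × 0.351 L = 1.52 g
EDTA disodium dihydrate: 73.8 µmol/L × 372.2 g/mol × 0.351 L ÷ 1000 = 9.64 mg
fructose: 39.9 mmol/L × 180.16 g/mol × 0.351 L ÷ 1000 = 2.52 g
sodium bicarbonate: 42.5 mmol/L × 84 g/mol × 0.351 L ÷ 1000 = 1.25 g

sodium pyruvate 1.52 g; EDTA disodium dihydrate 9.64 mg; fructose 2.52 g; sodium bicarbonate 1.25 g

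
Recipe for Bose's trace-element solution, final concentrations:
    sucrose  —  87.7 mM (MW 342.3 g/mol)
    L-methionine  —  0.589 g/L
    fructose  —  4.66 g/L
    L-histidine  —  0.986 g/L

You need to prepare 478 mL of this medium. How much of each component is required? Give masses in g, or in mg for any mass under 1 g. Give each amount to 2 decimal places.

Working volume: 478 mL = 0.478 L.
sucrose: 87.7 mmol/L × 342.3 g/mol × 0.478 L ÷ 1000 = 14.35 g
L-methionine: 0.589 g/L × 0.478 L = 0.281542 g = 281.54 mg
fructose: 4.66 g/L × 0.478 L = 2.23 g
L-histidine: 0.986 g/L × 0.478 L = 0.471308 g = 471.31 mg

sucrose 14.35 g; L-methionine 281.54 mg; fructose 2.23 g; L-histidine 471.31 mg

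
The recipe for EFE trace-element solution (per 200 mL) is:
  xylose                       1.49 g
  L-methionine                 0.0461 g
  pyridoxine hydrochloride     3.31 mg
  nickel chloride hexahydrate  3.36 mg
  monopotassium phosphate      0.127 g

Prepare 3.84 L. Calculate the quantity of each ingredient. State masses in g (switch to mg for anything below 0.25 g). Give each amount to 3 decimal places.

xylose 28.608 g; L-methionine 0.885 g; pyridoxine hydrochloride 63.552 mg; nickel chloride hexahydrate 64.512 mg; monopotassium phosphate 2.438 g

Scale factor = 3840 mL / 200 mL = 19.2.
xylose: 1.49 g × (3840 mL / 200 mL) = 28.608 g
L-methionine: 0.0461 g × (3840 mL / 200 mL) = 0.885 g
pyridoxine hydrochloride: 3.31 mg × (3840 mL / 200 mL) = 63.552 mg
nickel chloride hexahydrate: 3.36 mg × (3840 mL / 200 mL) = 64.512 mg
monopotassium phosphate: 0.127 g × (3840 mL / 200 mL) = 2.438 g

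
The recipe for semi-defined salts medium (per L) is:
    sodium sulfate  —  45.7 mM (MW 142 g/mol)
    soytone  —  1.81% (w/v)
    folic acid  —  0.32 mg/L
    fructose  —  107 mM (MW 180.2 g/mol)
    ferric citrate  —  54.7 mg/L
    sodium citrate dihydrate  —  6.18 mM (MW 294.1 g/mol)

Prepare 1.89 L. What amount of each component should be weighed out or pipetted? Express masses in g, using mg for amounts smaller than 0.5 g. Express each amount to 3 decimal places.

sodium sulfate 12.265 g; soytone 34.209 g; folic acid 0.605 mg; fructose 36.442 g; ferric citrate 103.383 mg; sodium citrate dihydrate 3.435 g

Working volume: 1.89 L.
sodium sulfate: 45.7 mmol/L × 142 g/mol × 1.89 L ÷ 1000 = 12.265 g
soytone: 1.81% w/v = 18.1 g/L → 18.1 × 1.89 L = 34.209 g
folic acid: 0.32 mg/L × 1.89 L = 0.605 mg
fructose: 107 mmol/L × 180.2 g/mol × 1.89 L ÷ 1000 = 36.442 g
ferric citrate: 54.7 mg/L × 1.89 L = 103.383 mg
sodium citrate dihydrate: 6.18 mmol/L × 294.1 g/mol × 1.89 L ÷ 1000 = 3.435 g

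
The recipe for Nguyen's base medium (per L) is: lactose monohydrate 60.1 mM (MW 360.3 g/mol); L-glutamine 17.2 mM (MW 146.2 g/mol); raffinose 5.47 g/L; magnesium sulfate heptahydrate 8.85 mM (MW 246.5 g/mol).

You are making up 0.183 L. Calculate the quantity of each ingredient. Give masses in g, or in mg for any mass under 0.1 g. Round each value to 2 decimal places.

Working volume: 0.183 L.
lactose monohydrate: 60.1 mmol/L × 360.3 g/mol × 0.183 L ÷ 1000 = 3.96 g
L-glutamine: 17.2 mmol/L × 146.2 g/mol × 0.183 L ÷ 1000 = 0.46 g
raffinose: 5.47 g/L × 0.183 L = 1.00 g
magnesium sulfate heptahydrate: 8.85 mmol/L × 246.5 g/mol × 0.183 L ÷ 1000 = 0.40 g

lactose monohydrate 3.96 g; L-glutamine 0.46 g; raffinose 1.00 g; magnesium sulfate heptahydrate 0.40 g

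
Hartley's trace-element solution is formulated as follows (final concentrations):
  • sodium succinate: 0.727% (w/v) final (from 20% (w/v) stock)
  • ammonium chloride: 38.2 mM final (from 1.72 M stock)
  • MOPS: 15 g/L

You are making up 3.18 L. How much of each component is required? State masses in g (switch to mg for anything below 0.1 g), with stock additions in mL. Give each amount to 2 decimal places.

sodium succinate 115.59 mL; ammonium chloride 70.63 mL; MOPS 47.70 g

Scale factor relative to 1 L: 3.18.
sodium succinate: C1V1 = C2V2 → 0.727% ÷ 20% × 3180 mL = 115.59 mL
ammonium chloride: dilute stock: 38.2 mM × 3180 mL ÷ 1720 mM = 70.63 mL
MOPS: 15 g/L × 3.18 L = 47.70 g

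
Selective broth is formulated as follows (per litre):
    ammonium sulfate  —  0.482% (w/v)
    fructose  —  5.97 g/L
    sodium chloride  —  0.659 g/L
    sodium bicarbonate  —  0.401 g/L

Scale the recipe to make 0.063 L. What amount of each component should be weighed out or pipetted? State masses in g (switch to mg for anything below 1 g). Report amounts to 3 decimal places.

Working volume: 0.063 L.
ammonium sulfate: 0.482% w/v = 4.82 g/L → 4.82 × 0.063 L = 0.30366 g = 303.660 mg
fructose: 5.97 g/L × 0.063 L = 0.37611 g = 376.110 mg
sodium chloride: 0.659 g/L × 0.063 L = 0.041517 g = 41.517 mg
sodium bicarbonate: 0.401 g/L × 0.063 L = 0.025263 g = 25.263 mg

ammonium sulfate 303.660 mg; fructose 376.110 mg; sodium chloride 41.517 mg; sodium bicarbonate 25.263 mg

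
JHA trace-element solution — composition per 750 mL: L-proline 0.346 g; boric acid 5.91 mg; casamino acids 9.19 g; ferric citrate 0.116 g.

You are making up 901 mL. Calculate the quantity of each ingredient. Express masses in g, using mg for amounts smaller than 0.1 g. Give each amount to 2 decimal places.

L-proline 0.42 g; boric acid 7.10 mg; casamino acids 11.04 g; ferric citrate 0.14 g

Ratio of target to recipe volume: 901 / 750 = 1.20133.
L-proline: 0.346 g × (901 mL / 750 mL) = 0.42 g
boric acid: 5.91 mg × (901 mL / 750 mL) = 7.10 mg
casamino acids: 9.19 g × (901 mL / 750 mL) = 11.04 g
ferric citrate: 0.116 g × (901 mL / 750 mL) = 0.14 g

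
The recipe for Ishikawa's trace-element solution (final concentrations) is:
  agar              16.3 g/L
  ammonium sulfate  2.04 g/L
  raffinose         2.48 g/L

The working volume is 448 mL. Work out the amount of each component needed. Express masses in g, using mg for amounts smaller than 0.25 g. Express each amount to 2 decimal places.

Target volume = 448 mL = 0.448 L.
agar: 16.3 g/L × 0.448 L = 7.30 g
ammonium sulfate: 2.04 g/L × 0.448 L = 0.91 g
raffinose: 2.48 g/L × 0.448 L = 1.11 g

agar 7.30 g; ammonium sulfate 0.91 g; raffinose 1.11 g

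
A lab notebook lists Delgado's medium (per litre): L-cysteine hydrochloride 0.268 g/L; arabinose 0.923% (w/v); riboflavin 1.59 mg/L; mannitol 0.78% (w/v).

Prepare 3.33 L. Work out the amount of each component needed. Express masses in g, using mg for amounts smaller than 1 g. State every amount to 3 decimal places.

L-cysteine hydrochloride 892.440 mg; arabinose 30.736 g; riboflavin 5.295 mg; mannitol 25.974 g

Scale factor relative to 1 L: 3.33.
L-cysteine hydrochloride: 0.268 g/L × 3.33 L = 0.89244 g = 892.440 mg
arabinose: 0.923 g per 100 mL × 3330 mL ÷ 100 = 30.736 g
riboflavin: 1.59 mg/L × 3.33 L = 5.295 mg
mannitol: 0.78% w/v = 7.8 g/L → 7.8 × 3.33 L = 25.974 g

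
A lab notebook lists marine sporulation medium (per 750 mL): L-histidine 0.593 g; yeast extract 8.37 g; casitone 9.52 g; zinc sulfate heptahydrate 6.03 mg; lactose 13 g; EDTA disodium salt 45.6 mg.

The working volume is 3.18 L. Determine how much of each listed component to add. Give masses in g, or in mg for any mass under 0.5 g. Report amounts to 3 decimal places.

Ratio of target to recipe volume: 3180 / 750 = 4.24.
L-histidine: 0.593 g × (3180 mL / 750 mL) = 2.514 g
yeast extract: 8.37 g × (3180 mL / 750 mL) = 35.489 g
casitone: 9.52 g × (3180 mL / 750 mL) = 40.365 g
zinc sulfate heptahydrate: 6.03 mg × (3180 mL / 750 mL) = 25.567 mg
lactose: 13 g × (3180 mL / 750 mL) = 55.120 g
EDTA disodium salt: 45.6 mg × (3180 mL / 750 mL) = 193.344 mg

L-histidine 2.514 g; yeast extract 35.489 g; casitone 40.365 g; zinc sulfate heptahydrate 25.567 mg; lactose 55.120 g; EDTA disodium salt 193.344 mg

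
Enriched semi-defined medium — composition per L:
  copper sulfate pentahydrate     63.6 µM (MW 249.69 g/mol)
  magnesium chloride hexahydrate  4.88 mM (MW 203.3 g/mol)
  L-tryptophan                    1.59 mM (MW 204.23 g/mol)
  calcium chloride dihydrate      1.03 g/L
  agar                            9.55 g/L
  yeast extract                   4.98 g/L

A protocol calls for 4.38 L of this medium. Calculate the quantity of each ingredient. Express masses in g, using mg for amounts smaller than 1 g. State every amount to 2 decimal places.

copper sulfate pentahydrate 69.56 mg; magnesium chloride hexahydrate 4.35 g; L-tryptophan 1.42 g; calcium chloride dihydrate 4.51 g; agar 41.83 g; yeast extract 21.81 g

Working volume: 4.38 L.
copper sulfate pentahydrate: 63.6 µmol/L × 249.69 g/mol × 4.38 L ÷ 1000 = 69.56 mg
magnesium chloride hexahydrate: 4.88 mmol/L × 203.3 g/mol × 4.38 L ÷ 1000 = 4.35 g
L-tryptophan: 1.59 mmol/L × 204.23 g/mol × 4.38 L ÷ 1000 = 1.42 g
calcium chloride dihydrate: 1.03 g/L × 4.38 L = 4.51 g
agar: 9.55 g/L × 4.38 L = 41.83 g
yeast extract: 4.98 g/L × 4.38 L = 21.81 g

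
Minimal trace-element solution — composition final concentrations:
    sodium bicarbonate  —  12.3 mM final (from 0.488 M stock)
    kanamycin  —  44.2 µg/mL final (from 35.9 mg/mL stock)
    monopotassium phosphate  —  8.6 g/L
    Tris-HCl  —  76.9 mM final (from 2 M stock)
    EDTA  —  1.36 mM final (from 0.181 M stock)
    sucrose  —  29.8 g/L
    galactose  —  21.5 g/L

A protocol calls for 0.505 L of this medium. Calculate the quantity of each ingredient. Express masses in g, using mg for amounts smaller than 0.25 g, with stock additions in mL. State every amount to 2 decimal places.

sodium bicarbonate 12.73 mL; kanamycin 0.62 mL; monopotassium phosphate 4.34 g; Tris-HCl 19.42 mL; EDTA 3.79 mL; sucrose 15.05 g; galactose 10.86 g

Scale factor relative to 1 L: 0.505.
sodium bicarbonate: dilute stock: 12.3 mM × 505 mL ÷ 488 mM = 12.73 mL
kanamycin: V = C2·V2/C1 = 44.2 µg/mL × 505 mL ÷ 35900 µg/mL = 0.62 mL
monopotassium phosphate: 8.6 g/L × 0.505 L = 4.34 g
Tris-HCl: V = C2·V2/C1 = 76.9 mM × 505 mL ÷ 2000 mM = 19.42 mL
EDTA: dilute stock: 1.36 mM × 505 mL ÷ 181 mM = 3.79 mL
sucrose: 29.8 g/L × 0.505 L = 15.05 g
galactose: 21.5 g/L × 0.505 L = 10.86 g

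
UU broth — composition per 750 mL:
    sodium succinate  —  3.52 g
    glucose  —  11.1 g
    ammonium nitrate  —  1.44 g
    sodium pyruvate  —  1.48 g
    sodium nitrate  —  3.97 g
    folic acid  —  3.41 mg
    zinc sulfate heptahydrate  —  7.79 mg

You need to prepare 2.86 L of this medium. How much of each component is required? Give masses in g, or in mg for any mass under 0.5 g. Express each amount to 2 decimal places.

sodium succinate 13.42 g; glucose 42.33 g; ammonium nitrate 5.49 g; sodium pyruvate 5.64 g; sodium nitrate 15.14 g; folic acid 13.00 mg; zinc sulfate heptahydrate 29.71 mg

Ratio of target to recipe volume: 2860 / 750 = 3.81333.
sodium succinate: 3.52 g × (2860 mL / 750 mL) = 13.42 g
glucose: 11.1 g × (2860 mL / 750 mL) = 42.33 g
ammonium nitrate: 1.44 g × (2860 mL / 750 mL) = 5.49 g
sodium pyruvate: 1.48 g × (2860 mL / 750 mL) = 5.64 g
sodium nitrate: 3.97 g × (2860 mL / 750 mL) = 15.14 g
folic acid: 3.41 mg × (2860 mL / 750 mL) = 13.00 mg
zinc sulfate heptahydrate: 7.79 mg × (2860 mL / 750 mL) = 29.71 mg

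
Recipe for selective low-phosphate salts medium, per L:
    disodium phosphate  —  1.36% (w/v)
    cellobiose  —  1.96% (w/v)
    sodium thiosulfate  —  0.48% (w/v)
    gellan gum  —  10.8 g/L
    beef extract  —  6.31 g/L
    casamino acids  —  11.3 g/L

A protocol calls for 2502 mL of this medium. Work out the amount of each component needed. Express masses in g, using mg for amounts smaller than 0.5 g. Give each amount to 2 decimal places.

Scale factor relative to 1 L: 2.502.
disodium phosphate: 1.36% w/v = 13.6 g/L → 13.6 × 2.502 L = 34.03 g
cellobiose: 1.96 g per 100 mL × 2502 mL ÷ 100 = 49.04 g
sodium thiosulfate: 0.48 g per 100 mL × 2502 mL ÷ 100 = 12.01 g
gellan gum: 10.8 g/L × 2.502 L = 27.02 g
beef extract: 6.31 g/L × 2.502 L = 15.79 g
casamino acids: 11.3 g/L × 2.502 L = 28.27 g

disodium phosphate 34.03 g; cellobiose 49.04 g; sodium thiosulfate 12.01 g; gellan gum 27.02 g; beef extract 15.79 g; casamino acids 28.27 g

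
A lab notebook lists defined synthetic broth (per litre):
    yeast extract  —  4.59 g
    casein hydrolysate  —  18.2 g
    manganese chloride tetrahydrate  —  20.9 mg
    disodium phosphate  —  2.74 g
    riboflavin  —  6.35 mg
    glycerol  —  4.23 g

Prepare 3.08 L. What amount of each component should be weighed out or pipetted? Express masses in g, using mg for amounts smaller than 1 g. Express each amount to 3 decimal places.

Scale factor = 3080 mL / 1000 mL = 3.08.
yeast extract: 4.59 g × (3080 mL / 1000 mL) = 14.137 g
casein hydrolysate: 18.2 g × (3080 mL / 1000 mL) = 56.056 g
manganese chloride tetrahydrate: 20.9 mg × (3080 mL / 1000 mL) = 64.372 mg
disodium phosphate: 2.74 g × (3080 mL / 1000 mL) = 8.439 g
riboflavin: 6.35 mg × (3080 mL / 1000 mL) = 19.558 mg
glycerol: 4.23 g × (3080 mL / 1000 mL) = 13.028 g

yeast extract 14.137 g; casein hydrolysate 56.056 g; manganese chloride tetrahydrate 64.372 mg; disodium phosphate 8.439 g; riboflavin 19.558 mg; glycerol 13.028 g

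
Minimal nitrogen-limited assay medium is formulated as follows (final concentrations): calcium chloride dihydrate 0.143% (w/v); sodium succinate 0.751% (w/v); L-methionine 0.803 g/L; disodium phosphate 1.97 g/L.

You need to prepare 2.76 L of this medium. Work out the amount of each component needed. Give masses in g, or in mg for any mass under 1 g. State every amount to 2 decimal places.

calcium chloride dihydrate 3.95 g; sodium succinate 20.73 g; L-methionine 2.22 g; disodium phosphate 5.44 g

Working volume: 2.76 L.
calcium chloride dihydrate: 0.143% w/v = 1.43 g/L → 1.43 × 2.76 L = 3.95 g
sodium succinate: 0.751% w/v = 7.51 g/L → 7.51 × 2.76 L = 20.73 g
L-methionine: 0.803 g/L × 2.76 L = 2.22 g
disodium phosphate: 1.97 g/L × 2.76 L = 5.44 g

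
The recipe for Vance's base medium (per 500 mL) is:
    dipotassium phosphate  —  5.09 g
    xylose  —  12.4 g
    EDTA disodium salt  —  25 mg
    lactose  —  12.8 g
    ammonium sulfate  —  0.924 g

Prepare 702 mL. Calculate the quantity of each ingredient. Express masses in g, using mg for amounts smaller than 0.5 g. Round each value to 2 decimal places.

dipotassium phosphate 7.15 g; xylose 17.41 g; EDTA disodium salt 35.10 mg; lactose 17.97 g; ammonium sulfate 1.30 g

Scale factor = 702 mL / 500 mL = 1.404.
dipotassium phosphate: 5.09 g × (702 mL / 500 mL) = 7.15 g
xylose: 12.4 g × (702 mL / 500 mL) = 17.41 g
EDTA disodium salt: 25 mg × (702 mL / 500 mL) = 35.10 mg
lactose: 12.8 g × (702 mL / 500 mL) = 17.97 g
ammonium sulfate: 0.924 g × (702 mL / 500 mL) = 1.30 g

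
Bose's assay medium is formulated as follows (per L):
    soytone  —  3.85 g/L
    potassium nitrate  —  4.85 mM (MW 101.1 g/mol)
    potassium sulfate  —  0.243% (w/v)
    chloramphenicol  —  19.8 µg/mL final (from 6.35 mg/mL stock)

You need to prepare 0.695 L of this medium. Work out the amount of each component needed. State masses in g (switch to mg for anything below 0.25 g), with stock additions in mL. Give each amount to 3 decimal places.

Scale factor relative to 1 L: 0.695.
soytone: 3.85 g/L × 0.695 L = 2.676 g
potassium nitrate: 4.85 mmol/L × 101.1 g/mol × 0.695 L ÷ 1000 = 0.341 g
potassium sulfate: 0.243% w/v = 2.43 g/L → 2.43 × 0.695 L = 1.689 g
chloramphenicol: dilute stock: 19.8 µg/mL × 695 mL ÷ 6350 µg/mL = 2.167 mL

soytone 2.676 g; potassium nitrate 0.341 g; potassium sulfate 1.689 g; chloramphenicol 2.167 mL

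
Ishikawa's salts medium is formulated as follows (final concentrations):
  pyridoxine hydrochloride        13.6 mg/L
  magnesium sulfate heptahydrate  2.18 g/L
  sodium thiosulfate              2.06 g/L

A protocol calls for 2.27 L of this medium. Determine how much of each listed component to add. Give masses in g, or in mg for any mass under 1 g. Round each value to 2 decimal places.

pyridoxine hydrochloride 30.87 mg; magnesium sulfate heptahydrate 4.95 g; sodium thiosulfate 4.68 g

Scale factor relative to 1 L: 2.27.
pyridoxine hydrochloride: 13.6 mg/L × 2.27 L = 30.87 mg
magnesium sulfate heptahydrate: 2.18 g/L × 2.27 L = 4.95 g
sodium thiosulfate: 2.06 g/L × 2.27 L = 4.68 g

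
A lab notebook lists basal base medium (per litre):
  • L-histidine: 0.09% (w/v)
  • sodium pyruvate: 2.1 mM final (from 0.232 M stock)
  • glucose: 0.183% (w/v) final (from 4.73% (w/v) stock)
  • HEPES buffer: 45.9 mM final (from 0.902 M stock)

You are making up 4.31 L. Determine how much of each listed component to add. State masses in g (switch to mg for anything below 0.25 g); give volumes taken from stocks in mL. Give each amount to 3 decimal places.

Scale factor relative to 1 L: 4.31.
L-histidine: 0.09% w/v = 0.9 g/L → 0.9 × 4.31 L = 3.879 g
sodium pyruvate: V = C2·V2/C1 = 2.1 mM × 4310 mL ÷ 232 mM = 39.013 mL
glucose: V = C2·V2/C1 = 0.183% ÷ 4.73% × 4310 mL = 166.751 mL
HEPES buffer: dilute stock: 45.9 mM × 4310 mL ÷ 902 mM = 219.323 mL

L-histidine 3.879 g; sodium pyruvate 39.013 mL; glucose 166.751 mL; HEPES buffer 219.323 mL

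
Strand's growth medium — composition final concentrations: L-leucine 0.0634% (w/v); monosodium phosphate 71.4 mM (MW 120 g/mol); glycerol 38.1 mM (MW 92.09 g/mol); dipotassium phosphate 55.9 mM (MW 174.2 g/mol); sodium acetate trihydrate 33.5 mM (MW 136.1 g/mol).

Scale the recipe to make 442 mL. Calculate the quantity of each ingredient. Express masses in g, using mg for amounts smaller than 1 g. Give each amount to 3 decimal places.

Working volume: 442 mL = 0.442 L.
L-leucine: 0.0634 g per 100 mL × 442 mL ÷ 100 = 0.280228 g = 280.228 mg
monosodium phosphate: 71.4 mmol/L × 120 g/mol × 0.442 L ÷ 1000 = 3.787 g
glycerol: 38.1 mmol/L × 92.09 g/mol × 0.442 L ÷ 1000 = 1.551 g
dipotassium phosphate: 55.9 mmol/L × 174.2 g/mol × 0.442 L ÷ 1000 = 4.304 g
sodium acetate trihydrate: 33.5 mmol/L × 136.1 g/mol × 0.442 L ÷ 1000 = 2.015 g

L-leucine 280.228 mg; monosodium phosphate 3.787 g; glycerol 1.551 g; dipotassium phosphate 4.304 g; sodium acetate trihydrate 2.015 g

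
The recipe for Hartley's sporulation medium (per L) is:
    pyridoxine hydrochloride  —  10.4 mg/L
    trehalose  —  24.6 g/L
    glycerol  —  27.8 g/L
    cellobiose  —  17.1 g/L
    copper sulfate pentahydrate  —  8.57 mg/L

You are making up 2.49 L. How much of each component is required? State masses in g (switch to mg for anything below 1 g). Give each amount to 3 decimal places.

pyridoxine hydrochloride 25.896 mg; trehalose 61.254 g; glycerol 69.222 g; cellobiose 42.579 g; copper sulfate pentahydrate 21.339 mg

Working volume: 2.49 L.
pyridoxine hydrochloride: 10.4 mg/L × 2.49 L = 25.896 mg
trehalose: 24.6 g/L × 2.49 L = 61.254 g
glycerol: 27.8 g/L × 2.49 L = 69.222 g
cellobiose: 17.1 g/L × 2.49 L = 42.579 g
copper sulfate pentahydrate: 8.57 mg/L × 2.49 L = 21.339 mg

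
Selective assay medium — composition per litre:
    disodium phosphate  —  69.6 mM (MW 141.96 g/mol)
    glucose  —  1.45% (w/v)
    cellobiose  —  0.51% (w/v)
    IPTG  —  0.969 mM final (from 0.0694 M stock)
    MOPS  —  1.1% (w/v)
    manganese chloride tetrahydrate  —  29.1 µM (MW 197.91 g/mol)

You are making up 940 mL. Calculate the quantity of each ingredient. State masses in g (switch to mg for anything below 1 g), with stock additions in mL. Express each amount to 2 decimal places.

Working volume: 940 mL = 0.94 L.
disodium phosphate: 69.6 mmol/L × 141.96 g/mol × 0.94 L ÷ 1000 = 9.29 g
glucose: 1.45 g per 100 mL × 940 mL ÷ 100 = 13.63 g
cellobiose: 0.51 g per 100 mL × 940 mL ÷ 100 = 4.79 g
IPTG: C1V1 = C2V2 → 0.969 mM × 940 mL ÷ 69.4 mM = 13.12 mL
MOPS: 1.1% w/v = 11 g/L → 11 × 0.94 L = 10.34 g
manganese chloride tetrahydrate: 29.1 µmol/L × 197.91 g/mol × 0.94 L ÷ 1000 = 5.41 mg

disodium phosphate 9.29 g; glucose 13.63 g; cellobiose 4.79 g; IPTG 13.12 mL; MOPS 10.34 g; manganese chloride tetrahydrate 5.41 mg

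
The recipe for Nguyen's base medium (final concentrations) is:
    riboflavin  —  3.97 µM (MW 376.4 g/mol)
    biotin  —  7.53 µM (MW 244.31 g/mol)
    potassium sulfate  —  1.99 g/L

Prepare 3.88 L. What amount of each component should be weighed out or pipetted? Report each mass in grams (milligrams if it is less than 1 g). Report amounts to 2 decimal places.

riboflavin 5.80 mg; biotin 7.14 mg; potassium sulfate 7.72 g

Working volume: 3.88 L.
riboflavin: 3.97 µmol/L × 376.4 g/mol × 3.88 L ÷ 1000 = 5.80 mg
biotin: 7.53 µmol/L × 244.31 g/mol × 3.88 L ÷ 1000 = 7.14 mg
potassium sulfate: 1.99 g/L × 3.88 L = 7.72 g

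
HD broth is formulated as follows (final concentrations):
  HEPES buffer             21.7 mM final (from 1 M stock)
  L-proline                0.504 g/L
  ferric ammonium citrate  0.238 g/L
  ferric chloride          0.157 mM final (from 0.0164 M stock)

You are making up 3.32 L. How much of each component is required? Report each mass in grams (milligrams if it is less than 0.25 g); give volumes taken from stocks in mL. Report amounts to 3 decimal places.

Working volume: 3.32 L.
HEPES buffer: V = C2·V2/C1 = 21.7 mM × 3320 mL ÷ 1000 mM = 72.044 mL
L-proline: 0.504 g/L × 3.32 L = 1.673 g
ferric ammonium citrate: 0.238 g/L × 3.32 L = 0.790 g
ferric chloride: dilute stock: 0.157 mM × 3320 mL ÷ 16.4 mM = 31.783 mL

HEPES buffer 72.044 mL; L-proline 1.673 g; ferric ammonium citrate 0.790 g; ferric chloride 31.783 mL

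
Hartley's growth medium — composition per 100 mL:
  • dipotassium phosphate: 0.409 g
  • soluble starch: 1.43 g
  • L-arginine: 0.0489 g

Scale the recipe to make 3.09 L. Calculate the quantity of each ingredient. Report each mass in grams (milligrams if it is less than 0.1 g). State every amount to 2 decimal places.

dipotassium phosphate 12.64 g; soluble starch 44.19 g; L-arginine 1.51 g

Scale factor = 3090 mL / 100 mL = 30.9.
dipotassium phosphate: 0.409 g × (3090 mL / 100 mL) = 12.64 g
soluble starch: 1.43 g × (3090 mL / 100 mL) = 44.19 g
L-arginine: 0.0489 g × (3090 mL / 100 mL) = 1.51 g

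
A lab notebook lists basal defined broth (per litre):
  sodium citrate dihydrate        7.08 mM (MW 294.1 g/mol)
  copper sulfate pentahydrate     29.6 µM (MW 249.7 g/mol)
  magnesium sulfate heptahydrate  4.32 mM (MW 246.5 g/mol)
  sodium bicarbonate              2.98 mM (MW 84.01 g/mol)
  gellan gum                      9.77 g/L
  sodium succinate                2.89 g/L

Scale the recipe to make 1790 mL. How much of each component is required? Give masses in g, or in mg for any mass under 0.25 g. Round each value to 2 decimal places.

Target volume = 1790 mL = 1.79 L.
sodium citrate dihydrate: 7.08 mmol/L × 294.1 g/mol × 1.79 L ÷ 1000 = 3.73 g
copper sulfate pentahydrate: 29.6 µmol/L × 249.7 g/mol × 1.79 L ÷ 1000 = 13.23 mg
magnesium sulfate heptahydrate: 4.32 mmol/L × 246.5 g/mol × 1.79 L ÷ 1000 = 1.91 g
sodium bicarbonate: 2.98 mmol/L × 84.01 g/mol × 1.79 L ÷ 1000 = 0.45 g
gellan gum: 9.77 g/L × 1.79 L = 17.49 g
sodium succinate: 2.89 g/L × 1.79 L = 5.17 g

sodium citrate dihydrate 3.73 g; copper sulfate pentahydrate 13.23 mg; magnesium sulfate heptahydrate 1.91 g; sodium bicarbonate 0.45 g; gellan gum 17.49 g; sodium succinate 5.17 g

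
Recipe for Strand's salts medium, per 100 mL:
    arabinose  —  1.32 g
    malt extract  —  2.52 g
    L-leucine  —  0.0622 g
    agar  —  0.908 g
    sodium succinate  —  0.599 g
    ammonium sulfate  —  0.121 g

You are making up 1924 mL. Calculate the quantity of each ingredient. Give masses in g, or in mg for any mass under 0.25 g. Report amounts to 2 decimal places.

arabinose 25.40 g; malt extract 48.48 g; L-leucine 1.20 g; agar 17.47 g; sodium succinate 11.52 g; ammonium sulfate 2.33 g

Ratio of target to recipe volume: 1924 / 100 = 19.24.
arabinose: 1.32 g × (1924 mL / 100 mL) = 25.40 g
malt extract: 2.52 g × (1924 mL / 100 mL) = 48.48 g
L-leucine: 0.0622 g × (1924 mL / 100 mL) = 1.20 g
agar: 0.908 g × (1924 mL / 100 mL) = 17.47 g
sodium succinate: 0.599 g × (1924 mL / 100 mL) = 11.52 g
ammonium sulfate: 0.121 g × (1924 mL / 100 mL) = 2.33 g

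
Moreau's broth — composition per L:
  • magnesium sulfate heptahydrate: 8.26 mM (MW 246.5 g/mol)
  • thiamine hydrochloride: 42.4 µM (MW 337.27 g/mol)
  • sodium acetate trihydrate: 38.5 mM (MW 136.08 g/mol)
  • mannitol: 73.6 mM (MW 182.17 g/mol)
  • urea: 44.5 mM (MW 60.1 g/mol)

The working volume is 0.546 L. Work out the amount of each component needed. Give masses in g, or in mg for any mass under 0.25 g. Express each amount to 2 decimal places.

magnesium sulfate heptahydrate 1.11 g; thiamine hydrochloride 7.81 mg; sodium acetate trihydrate 2.86 g; mannitol 7.32 g; urea 1.46 g

Working volume: 0.546 L.
magnesium sulfate heptahydrate: 8.26 mmol/L × 246.5 g/mol × 0.546 L ÷ 1000 = 1.11 g
thiamine hydrochloride: 42.4 µmol/L × 337.27 g/mol × 0.546 L ÷ 1000 = 7.81 mg
sodium acetate trihydrate: 38.5 mmol/L × 136.08 g/mol × 0.546 L ÷ 1000 = 2.86 g
mannitol: 73.6 mmol/L × 182.17 g/mol × 0.546 L ÷ 1000 = 7.32 g
urea: 44.5 mmol/L × 60.1 g/mol × 0.546 L ÷ 1000 = 1.46 g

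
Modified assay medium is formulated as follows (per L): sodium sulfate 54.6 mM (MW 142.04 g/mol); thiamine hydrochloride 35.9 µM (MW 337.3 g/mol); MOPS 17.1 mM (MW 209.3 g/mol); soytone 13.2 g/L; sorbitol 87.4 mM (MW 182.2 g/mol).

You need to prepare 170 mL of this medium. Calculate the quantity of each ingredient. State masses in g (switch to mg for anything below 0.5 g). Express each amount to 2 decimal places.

sodium sulfate 1.32 g; thiamine hydrochloride 2.06 mg; MOPS 0.61 g; soytone 2.24 g; sorbitol 2.71 g

Target volume = 170 mL = 0.17 L.
sodium sulfate: 54.6 mmol/L × 142.04 g/mol × 0.17 L ÷ 1000 = 1.32 g
thiamine hydrochloride: 35.9 µmol/L × 337.3 g/mol × 0.17 L ÷ 1000 = 2.06 mg
MOPS: 17.1 mmol/L × 209.3 g/mol × 0.17 L ÷ 1000 = 0.61 g
soytone: 13.2 g/L × 0.17 L = 2.24 g
sorbitol: 87.4 mmol/L × 182.2 g/mol × 0.17 L ÷ 1000 = 2.71 g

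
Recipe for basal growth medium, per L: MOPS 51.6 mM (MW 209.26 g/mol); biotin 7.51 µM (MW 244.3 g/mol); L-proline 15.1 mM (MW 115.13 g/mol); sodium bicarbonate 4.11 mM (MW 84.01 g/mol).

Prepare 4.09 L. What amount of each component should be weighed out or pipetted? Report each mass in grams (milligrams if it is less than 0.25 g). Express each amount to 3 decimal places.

Scale factor relative to 1 L: 4.09.
MOPS: 51.6 mmol/L × 209.26 g/mol × 4.09 L ÷ 1000 = 44.163 g
biotin: 7.51 µmol/L × 244.3 g/mol × 4.09 L ÷ 1000 = 7.504 mg
L-proline: 15.1 mmol/L × 115.13 g/mol × 4.09 L ÷ 1000 = 7.110 g
sodium bicarbonate: 4.11 mmol/L × 84.01 g/mol × 4.09 L ÷ 1000 = 1.412 g

MOPS 44.163 g; biotin 7.504 mg; L-proline 7.110 g; sodium bicarbonate 1.412 g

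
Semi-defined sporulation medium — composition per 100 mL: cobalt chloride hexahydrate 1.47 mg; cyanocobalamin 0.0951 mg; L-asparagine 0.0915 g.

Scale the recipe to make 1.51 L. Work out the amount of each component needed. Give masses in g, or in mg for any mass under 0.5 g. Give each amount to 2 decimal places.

Ratio of target to recipe volume: 1510 / 100 = 15.1.
cobalt chloride hexahydrate: 1.47 mg × (1510 mL / 100 mL) = 22.20 mg
cyanocobalamin: 0.0951 mg × (1510 mL / 100 mL) = 1.44 mg
L-asparagine: 0.0915 g × (1510 mL / 100 mL) = 1.38 g

cobalt chloride hexahydrate 22.20 mg; cyanocobalamin 1.44 mg; L-asparagine 1.38 g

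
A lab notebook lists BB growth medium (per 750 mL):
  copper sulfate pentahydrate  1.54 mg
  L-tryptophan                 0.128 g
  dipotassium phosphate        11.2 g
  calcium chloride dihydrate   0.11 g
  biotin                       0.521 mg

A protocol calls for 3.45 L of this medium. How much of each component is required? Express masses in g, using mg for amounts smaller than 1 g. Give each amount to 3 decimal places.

Scale factor = 3450 mL / 750 mL = 4.6.
copper sulfate pentahydrate: 1.54 mg × (3450 mL / 750 mL) = 7.084 mg
L-tryptophan: 0.128 g × (3450 mL / 750 mL) = 0.5888 g = 588.800 mg
dipotassium phosphate: 11.2 g × (3450 mL / 750 mL) = 51.520 g
calcium chloride dihydrate: 0.11 g × (3450 mL / 750 mL) = 0.506 g = 506.000 mg
biotin: 0.521 mg × (3450 mL / 750 mL) = 2.397 mg

copper sulfate pentahydrate 7.084 mg; L-tryptophan 588.800 mg; dipotassium phosphate 51.520 g; calcium chloride dihydrate 506.000 mg; biotin 2.397 mg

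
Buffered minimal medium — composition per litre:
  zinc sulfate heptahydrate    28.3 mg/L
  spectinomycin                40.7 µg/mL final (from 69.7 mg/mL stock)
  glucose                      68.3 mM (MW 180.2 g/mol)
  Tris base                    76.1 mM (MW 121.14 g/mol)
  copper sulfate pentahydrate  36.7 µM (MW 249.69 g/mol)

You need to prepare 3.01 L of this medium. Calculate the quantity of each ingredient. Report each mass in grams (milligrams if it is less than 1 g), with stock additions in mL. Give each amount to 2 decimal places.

Working volume: 3.01 L.
zinc sulfate heptahydrate: 28.3 mg/L × 3.01 L = 85.18 mg
spectinomycin: dilute stock: 40.7 µg/mL × 3010 mL ÷ 69700 µg/mL = 1.76 mL
glucose: 68.3 mmol/L × 180.2 g/mol × 3.01 L ÷ 1000 = 37.05 g
Tris base: 76.1 mmol/L × 121.14 g/mol × 3.01 L ÷ 1000 = 27.75 g
copper sulfate pentahydrate: 36.7 µmol/L × 249.69 g/mol × 3.01 L ÷ 1000 = 27.58 mg

zinc sulfate heptahydrate 85.18 mg; spectinomycin 1.76 mL; glucose 37.05 g; Tris base 27.75 g; copper sulfate pentahydrate 27.58 mg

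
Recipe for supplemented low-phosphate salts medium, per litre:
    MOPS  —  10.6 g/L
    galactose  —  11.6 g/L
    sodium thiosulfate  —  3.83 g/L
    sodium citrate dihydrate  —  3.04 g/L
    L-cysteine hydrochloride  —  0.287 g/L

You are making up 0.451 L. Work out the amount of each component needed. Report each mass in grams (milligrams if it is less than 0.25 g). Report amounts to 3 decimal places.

MOPS 4.781 g; galactose 5.232 g; sodium thiosulfate 1.727 g; sodium citrate dihydrate 1.371 g; L-cysteine hydrochloride 129.437 mg

Scale factor relative to 1 L: 0.451.
MOPS: 10.6 g/L × 0.451 L = 4.781 g
galactose: 11.6 g/L × 0.451 L = 5.232 g
sodium thiosulfate: 3.83 g/L × 0.451 L = 1.727 g
sodium citrate dihydrate: 3.04 g/L × 0.451 L = 1.371 g
L-cysteine hydrochloride: 0.287 g/L × 0.451 L = 0.129437 g = 129.437 mg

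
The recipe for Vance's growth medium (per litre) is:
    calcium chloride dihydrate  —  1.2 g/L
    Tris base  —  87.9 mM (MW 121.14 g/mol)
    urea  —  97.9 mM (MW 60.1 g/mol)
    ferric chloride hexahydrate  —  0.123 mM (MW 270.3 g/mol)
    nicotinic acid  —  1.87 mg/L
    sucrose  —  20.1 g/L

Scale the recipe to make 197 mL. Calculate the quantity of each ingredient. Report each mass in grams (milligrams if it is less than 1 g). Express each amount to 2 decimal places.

calcium chloride dihydrate 236.40 mg; Tris base 2.10 g; urea 1.16 g; ferric chloride hexahydrate 6.55 mg; nicotinic acid 0.37 mg; sucrose 3.96 g

Scale factor relative to 1 L: 0.197.
calcium chloride dihydrate: 1.2 g/L × 0.197 L = 0.2364 g = 236.40 mg
Tris base: 87.9 mmol/L × 121.14 g/mol × 0.197 L ÷ 1000 = 2.10 g
urea: 97.9 mmol/L × 60.1 g/mol × 0.197 L ÷ 1000 = 1.16 g
ferric chloride hexahydrate: 0.123 mmol/L × 270.3 mg/mmol × 0.197 L = 6.55 mg
nicotinic acid: 1.87 mg/L × 0.197 L = 0.37 mg
sucrose: 20.1 g/L × 0.197 L = 3.96 g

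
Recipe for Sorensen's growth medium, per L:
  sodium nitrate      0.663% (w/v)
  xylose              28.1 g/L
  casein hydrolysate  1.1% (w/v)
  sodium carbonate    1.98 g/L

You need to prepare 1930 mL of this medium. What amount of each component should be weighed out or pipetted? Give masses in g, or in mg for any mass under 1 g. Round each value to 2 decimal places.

sodium nitrate 12.80 g; xylose 54.23 g; casein hydrolysate 21.23 g; sodium carbonate 3.82 g

Target volume = 1930 mL = 1.93 L.
sodium nitrate: 0.663% w/v = 6.63 g/L → 6.63 × 1.93 L = 12.80 g
xylose: 28.1 g/L × 1.93 L = 54.23 g
casein hydrolysate: 1.1 g per 100 mL × 1930 mL ÷ 100 = 21.23 g
sodium carbonate: 1.98 g/L × 1.93 L = 3.82 g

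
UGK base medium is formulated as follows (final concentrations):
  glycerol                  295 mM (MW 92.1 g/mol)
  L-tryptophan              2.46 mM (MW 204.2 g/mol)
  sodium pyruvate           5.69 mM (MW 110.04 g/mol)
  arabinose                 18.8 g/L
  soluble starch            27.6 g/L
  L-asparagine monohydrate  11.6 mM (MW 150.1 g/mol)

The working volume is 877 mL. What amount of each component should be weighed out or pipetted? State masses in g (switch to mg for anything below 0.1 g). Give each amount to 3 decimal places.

glycerol 23.828 g; L-tryptophan 0.441 g; sodium pyruvate 0.549 g; arabinose 16.488 g; soluble starch 24.205 g; L-asparagine monohydrate 1.527 g

Scale factor relative to 1 L: 0.877.
glycerol: 295 mmol/L × 92.1 g/mol × 0.877 L ÷ 1000 = 23.828 g
L-tryptophan: 2.46 mmol/L × 204.2 g/mol × 0.877 L ÷ 1000 = 0.441 g
sodium pyruvate: 5.69 mmol/L × 110.04 g/mol × 0.877 L ÷ 1000 = 0.549 g
arabinose: 18.8 g/L × 0.877 L = 16.488 g
soluble starch: 27.6 g/L × 0.877 L = 24.205 g
L-asparagine monohydrate: 11.6 mmol/L × 150.1 g/mol × 0.877 L ÷ 1000 = 1.527 g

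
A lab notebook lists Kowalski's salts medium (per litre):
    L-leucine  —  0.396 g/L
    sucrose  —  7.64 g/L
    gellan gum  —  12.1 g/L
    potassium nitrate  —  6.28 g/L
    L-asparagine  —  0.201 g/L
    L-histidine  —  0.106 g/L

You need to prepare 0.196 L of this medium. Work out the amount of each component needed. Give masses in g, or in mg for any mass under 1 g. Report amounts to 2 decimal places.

Working volume: 0.196 L.
L-leucine: 0.396 g/L × 0.196 L = 0.077616 g = 77.62 mg
sucrose: 7.64 g/L × 0.196 L = 1.50 g
gellan gum: 12.1 g/L × 0.196 L = 2.37 g
potassium nitrate: 6.28 g/L × 0.196 L = 1.23 g
L-asparagine: 0.201 g/L × 0.196 L = 0.039396 g = 39.40 mg
L-histidine: 0.106 g/L × 0.196 L = 0.020776 g = 20.78 mg

L-leucine 77.62 mg; sucrose 1.50 g; gellan gum 2.37 g; potassium nitrate 1.23 g; L-asparagine 39.40 mg; L-histidine 20.78 mg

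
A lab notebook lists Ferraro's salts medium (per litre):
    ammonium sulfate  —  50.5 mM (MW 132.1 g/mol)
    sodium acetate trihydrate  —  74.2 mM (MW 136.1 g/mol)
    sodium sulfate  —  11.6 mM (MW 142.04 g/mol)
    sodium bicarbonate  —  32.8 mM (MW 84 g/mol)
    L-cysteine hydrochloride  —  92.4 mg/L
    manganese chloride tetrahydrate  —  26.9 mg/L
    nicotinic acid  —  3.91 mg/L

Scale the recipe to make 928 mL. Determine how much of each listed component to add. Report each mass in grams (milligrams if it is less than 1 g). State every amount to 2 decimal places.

Target volume = 928 mL = 0.928 L.
ammonium sulfate: 50.5 mmol/L × 132.1 g/mol × 0.928 L ÷ 1000 = 6.19 g
sodium acetate trihydrate: 74.2 mmol/L × 136.1 g/mol × 0.928 L ÷ 1000 = 9.37 g
sodium sulfate: 11.6 mmol/L × 142.04 g/mol × 0.928 L ÷ 1000 = 1.53 g
sodium bicarbonate: 32.8 mmol/L × 84 g/mol × 0.928 L ÷ 1000 = 2.56 g
L-cysteine hydrochloride: 92.4 mg/L × 0.928 L = 85.75 mg
manganese chloride tetrahydrate: 26.9 mg/L × 0.928 L = 24.96 mg
nicotinic acid: 3.91 mg/L × 0.928 L = 3.63 mg

ammonium sulfate 6.19 g; sodium acetate trihydrate 9.37 g; sodium sulfate 1.53 g; sodium bicarbonate 2.56 g; L-cysteine hydrochloride 85.75 mg; manganese chloride tetrahydrate 24.96 mg; nicotinic acid 3.63 mg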